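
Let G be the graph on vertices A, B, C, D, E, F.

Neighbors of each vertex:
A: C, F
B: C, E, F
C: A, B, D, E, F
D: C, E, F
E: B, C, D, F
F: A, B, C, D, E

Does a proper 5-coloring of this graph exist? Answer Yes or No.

The chromatic number is 4. B, C, E, F form a clique, so at least 4 colors are needed.
One proper 4-coloring: A=3, B=4, C=1, D=4, E=3, F=2.
Since 5 ≥ 4, a proper 5-coloring certainly exists.

Yes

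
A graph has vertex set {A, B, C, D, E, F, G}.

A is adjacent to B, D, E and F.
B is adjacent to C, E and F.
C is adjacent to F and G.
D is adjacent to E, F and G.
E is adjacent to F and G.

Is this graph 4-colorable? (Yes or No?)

Yes

The chromatic number is 4. A, D, E, F are mutually adjacent (a clique of size 4), so at least 4 colors are needed.
4 colors suffice: A=4, B=3, C=2, D=3, E=2, F=1, G=1.
That is already a proper 4-coloring.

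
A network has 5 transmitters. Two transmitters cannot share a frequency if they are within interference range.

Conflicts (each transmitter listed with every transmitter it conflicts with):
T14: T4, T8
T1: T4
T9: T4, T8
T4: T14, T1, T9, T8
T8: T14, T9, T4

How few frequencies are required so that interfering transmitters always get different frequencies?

3

T9, T4, T8 pairwise conflict, so at least 3 frequencies are needed.
3 frequencies suffice: frequency 1 → {T4}; frequency 2 → {T1, T8}; frequency 3 → {T14, T9}. No two conflicting transmitters share a frequency.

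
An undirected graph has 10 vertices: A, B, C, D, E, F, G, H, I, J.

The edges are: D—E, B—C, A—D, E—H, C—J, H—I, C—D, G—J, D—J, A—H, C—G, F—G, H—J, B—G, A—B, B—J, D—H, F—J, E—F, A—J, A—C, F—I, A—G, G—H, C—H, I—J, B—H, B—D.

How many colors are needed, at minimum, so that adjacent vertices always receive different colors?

6

A, B, C, G, H, J are mutually adjacent (a clique of size 6), so at least 6 colors are needed.
6 colors suffice: color 1 → {F, H}; color 2 → {E, J}; color 3 → {D, G, I}; color 4 → {A}; color 5 → {C}; color 6 → {B}. Every edge joins two different colors.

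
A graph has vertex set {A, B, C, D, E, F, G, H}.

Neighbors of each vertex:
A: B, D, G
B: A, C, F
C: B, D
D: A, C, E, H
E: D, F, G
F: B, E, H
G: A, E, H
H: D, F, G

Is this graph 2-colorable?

No

The cycle F-B-C-D-E-F has odd length 5, so it cannot be 2-colored; at least 3 colors are needed.
So 2 colors are not enough.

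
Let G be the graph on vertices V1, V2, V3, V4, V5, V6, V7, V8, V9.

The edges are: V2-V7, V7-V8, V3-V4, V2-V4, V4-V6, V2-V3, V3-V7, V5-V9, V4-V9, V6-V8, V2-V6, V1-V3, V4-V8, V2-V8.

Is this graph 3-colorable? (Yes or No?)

No

V2, V4, V6, V8 form a clique, so at least 4 colors are needed.
So 3 colors are not enough.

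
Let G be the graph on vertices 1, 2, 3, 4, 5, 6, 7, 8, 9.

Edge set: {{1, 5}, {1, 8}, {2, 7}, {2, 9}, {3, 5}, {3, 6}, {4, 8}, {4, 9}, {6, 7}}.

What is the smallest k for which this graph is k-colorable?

3

The cycle 7-6-3-5-1-8-4-9-2-7 has odd length 9, so it cannot be 2-colored; at least 3 colors are needed.
3 colors suffice: color a → {1, 3, 7, 9}; color b → {2, 5, 6, 8}; color c → {4}. Every edge joins two different colors.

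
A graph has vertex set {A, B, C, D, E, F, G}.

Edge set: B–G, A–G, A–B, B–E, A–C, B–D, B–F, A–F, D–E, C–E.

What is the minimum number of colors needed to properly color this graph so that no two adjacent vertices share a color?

3

A, B, F are mutually adjacent, so at least 3 colors are needed.
3 colors suffice: color red → {B, C}; color blue → {A, E}; color green → {D, F, G}. Every edge joins two different colors.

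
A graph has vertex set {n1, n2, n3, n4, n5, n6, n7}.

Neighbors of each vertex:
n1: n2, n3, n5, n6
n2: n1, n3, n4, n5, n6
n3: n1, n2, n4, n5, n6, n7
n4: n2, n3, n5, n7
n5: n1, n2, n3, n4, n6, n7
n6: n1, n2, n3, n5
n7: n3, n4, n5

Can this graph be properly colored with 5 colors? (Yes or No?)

The chromatic number is 5. n1, n2, n3, n5, n6 are pairwise adjacent (a clique of size 5), so at least 5 colors are needed.
5 colors suffice: color 1 → {n3}; color 2 → {n5}; color 3 → {n2, n7}; color 4 → {n4, n6}; color 5 → {n1}.
That is already a proper 5-coloring.

Yes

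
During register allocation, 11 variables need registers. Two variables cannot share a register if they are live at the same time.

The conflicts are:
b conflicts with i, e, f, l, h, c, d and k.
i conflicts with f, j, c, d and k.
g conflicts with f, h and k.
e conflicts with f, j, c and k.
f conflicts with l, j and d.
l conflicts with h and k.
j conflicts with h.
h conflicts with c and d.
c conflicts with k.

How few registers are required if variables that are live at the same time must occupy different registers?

b, i, c, k are mutually in conflict, so at least 4 registers are needed.
4 registers suffice: register 1 → {b, g, j}; register 2 → {f, h, k}; register 3 → {i, e, l}; register 4 → {c, d}. Every pair that conflicts lands in different registers.

4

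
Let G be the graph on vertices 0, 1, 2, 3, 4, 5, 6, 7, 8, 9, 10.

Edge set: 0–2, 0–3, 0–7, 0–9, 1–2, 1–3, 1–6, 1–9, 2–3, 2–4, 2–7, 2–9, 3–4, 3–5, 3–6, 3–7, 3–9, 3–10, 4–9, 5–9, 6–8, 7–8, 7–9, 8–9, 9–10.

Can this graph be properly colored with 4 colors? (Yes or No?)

No

0, 2, 3, 7, 9 are pairwise adjacent (a clique of size 5), so at least 5 colors are needed.
So 4 colors are not enough.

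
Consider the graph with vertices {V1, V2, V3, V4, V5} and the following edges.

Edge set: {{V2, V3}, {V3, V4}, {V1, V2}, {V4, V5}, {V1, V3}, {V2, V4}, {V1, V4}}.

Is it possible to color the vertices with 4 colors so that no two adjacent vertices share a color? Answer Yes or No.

Yes

The chromatic number is 4. V1, V2, V3, V4 are pairwise adjacent (a clique of size 4), so at least 4 colors are needed.
One proper 4-coloring: V1=blue, V2=yellow, V3=green, V4=red, V5=blue.
That is already a proper 4-coloring.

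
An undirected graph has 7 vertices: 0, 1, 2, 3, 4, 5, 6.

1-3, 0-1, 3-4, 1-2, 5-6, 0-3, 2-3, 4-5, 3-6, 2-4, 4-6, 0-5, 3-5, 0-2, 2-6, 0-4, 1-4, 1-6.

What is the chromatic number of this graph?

5

1, 2, 3, 4, 6 are mutually adjacent (a clique of size 5), so at least 5 colors are needed.
One proper 5-coloring: 0=c, 1=e, 2=d, 3=b, 4=a, 5=d, 6=c. Every edge joins two different colors.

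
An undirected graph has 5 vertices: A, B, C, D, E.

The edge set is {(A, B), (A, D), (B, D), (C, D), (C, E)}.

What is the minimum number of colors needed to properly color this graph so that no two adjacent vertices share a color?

A, B, D form a triangle, so at least 3 colors are needed.
A valid assignment using 3 colors: A=green, B=blue, C=blue, D=red, E=red. No two adjacent vertices share a color.

3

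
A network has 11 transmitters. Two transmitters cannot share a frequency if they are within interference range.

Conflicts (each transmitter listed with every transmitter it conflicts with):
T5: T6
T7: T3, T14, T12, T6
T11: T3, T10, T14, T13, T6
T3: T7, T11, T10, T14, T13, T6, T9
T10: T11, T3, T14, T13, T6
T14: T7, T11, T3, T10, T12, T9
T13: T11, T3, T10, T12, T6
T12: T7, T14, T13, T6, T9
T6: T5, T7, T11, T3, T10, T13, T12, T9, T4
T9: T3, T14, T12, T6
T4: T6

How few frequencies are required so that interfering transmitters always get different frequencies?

T11, T3, T10, T13, T6 all conflict with each other, so at least 5 frequencies are needed.
5 frequencies suffice: frequency 1 → {T14, T6}; frequency 2 → {T5, T3, T12, T4}; frequency 3 → {T7, T10, T9}; frequency 4 → {T13}; frequency 5 → {T11}. No two conflicting transmitters share a frequency.

5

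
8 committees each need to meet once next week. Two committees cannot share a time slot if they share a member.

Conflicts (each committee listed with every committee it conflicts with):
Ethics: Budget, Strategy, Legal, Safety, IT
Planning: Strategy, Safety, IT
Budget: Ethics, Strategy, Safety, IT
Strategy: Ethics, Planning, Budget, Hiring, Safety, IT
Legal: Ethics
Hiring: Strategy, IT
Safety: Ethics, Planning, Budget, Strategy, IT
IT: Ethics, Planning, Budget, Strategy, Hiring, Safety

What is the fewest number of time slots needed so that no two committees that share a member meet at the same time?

5

Ethics, Budget, Strategy, Safety, IT pairwise conflict, so at least 5 time slots are needed.
5 time slots suffice: time slot 1 → {Strategy, Legal}; time slot 2 → {IT}; time slot 3 → {Hiring, Safety}; time slot 4 → {Ethics, Planning}; time slot 5 → {Budget}. No two conflicting committees share a time slot.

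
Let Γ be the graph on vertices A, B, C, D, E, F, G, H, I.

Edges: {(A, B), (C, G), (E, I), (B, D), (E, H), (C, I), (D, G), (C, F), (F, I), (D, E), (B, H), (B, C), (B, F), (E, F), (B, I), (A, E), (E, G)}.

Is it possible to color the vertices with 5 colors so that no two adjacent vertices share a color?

The chromatic number is 4. B, C, F, I are mutually adjacent (a clique of size 4), so at least 4 colors are needed.
4 colors suffice: color 1 → {B, E}; color 2 → {A, G, H, I}; color 3 → {D, F}; color 4 → {C}.
Since 5 ≥ 4, a proper 5-coloring certainly exists.

Yes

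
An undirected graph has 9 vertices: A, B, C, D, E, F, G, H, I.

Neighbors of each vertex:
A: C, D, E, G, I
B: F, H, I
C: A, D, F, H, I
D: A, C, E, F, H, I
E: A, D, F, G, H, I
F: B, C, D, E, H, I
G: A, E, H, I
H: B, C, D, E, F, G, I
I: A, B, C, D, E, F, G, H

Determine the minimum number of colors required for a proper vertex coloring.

5

D, E, F, H, I are pairwise adjacent (a clique of size 5), so at least 5 colors are needed.
One proper 5-coloring: A=blue, B=green, C=green, D=purple, E=green, F=yellow, G=yellow, H=blue, I=red. Each edge has distinct colors on its endpoints.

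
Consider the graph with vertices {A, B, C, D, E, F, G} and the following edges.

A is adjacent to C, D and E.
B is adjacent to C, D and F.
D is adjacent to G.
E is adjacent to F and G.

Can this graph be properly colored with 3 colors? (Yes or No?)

The chromatic number is 3. The cycle D-G-E-F-B-D has odd length 5, so it cannot be 2-colored; at least 3 colors are needed.
3 colors suffice: color 1 → {C, D, E}; color 2 → {A, B, G}; color 3 → {F}.
That is already a proper 3-coloring.

Yes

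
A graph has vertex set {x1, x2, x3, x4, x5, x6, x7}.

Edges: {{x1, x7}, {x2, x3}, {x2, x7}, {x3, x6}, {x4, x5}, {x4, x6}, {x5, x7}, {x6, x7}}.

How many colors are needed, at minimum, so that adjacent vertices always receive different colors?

2

x2 and x3 are adjacent, so at least 2 colors are needed.
2 colors suffice: color 1 → {x3, x4, x7}; color 2 → {x1, x2, x5, x6}. Each edge has distinct colors on its endpoints.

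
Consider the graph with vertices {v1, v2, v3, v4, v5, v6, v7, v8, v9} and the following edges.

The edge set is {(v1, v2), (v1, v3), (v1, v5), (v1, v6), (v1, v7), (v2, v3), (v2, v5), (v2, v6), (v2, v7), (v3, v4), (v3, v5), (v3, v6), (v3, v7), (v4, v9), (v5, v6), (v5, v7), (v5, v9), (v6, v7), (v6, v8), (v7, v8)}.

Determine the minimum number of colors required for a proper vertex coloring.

v1, v2, v3, v5, v6, v7 are pairwise adjacent (a clique of size 6), so at least 6 colors are needed.
6 colors suffice: v1=5, v2=6, v3=1, v4=2, v5=4, v6=2, v7=3, v8=1, v9=1. Each edge has distinct colors on its endpoints.

6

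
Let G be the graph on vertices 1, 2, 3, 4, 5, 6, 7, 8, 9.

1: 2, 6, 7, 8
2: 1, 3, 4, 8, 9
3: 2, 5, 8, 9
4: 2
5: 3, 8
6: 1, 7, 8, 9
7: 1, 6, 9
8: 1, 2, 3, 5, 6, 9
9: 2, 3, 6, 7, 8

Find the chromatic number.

2, 3, 8, 9 are mutually adjacent (a clique of size 4), so at least 4 colors are needed.
One proper 4-coloring: 1=c, 2=b, 3=d, 4=a, 5=b, 6=b, 7=a, 8=a, 9=c. Each edge has distinct colors on its endpoints.

4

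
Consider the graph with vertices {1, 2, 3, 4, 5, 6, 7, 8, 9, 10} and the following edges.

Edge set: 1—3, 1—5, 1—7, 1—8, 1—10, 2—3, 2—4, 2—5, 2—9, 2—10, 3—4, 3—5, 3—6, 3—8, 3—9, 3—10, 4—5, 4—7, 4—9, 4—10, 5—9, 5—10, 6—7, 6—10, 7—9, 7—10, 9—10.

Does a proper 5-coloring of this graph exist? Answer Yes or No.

2, 3, 4, 5, 9, 10 form a clique, so at least 6 colors are needed.
So 5 colors are not enough.

No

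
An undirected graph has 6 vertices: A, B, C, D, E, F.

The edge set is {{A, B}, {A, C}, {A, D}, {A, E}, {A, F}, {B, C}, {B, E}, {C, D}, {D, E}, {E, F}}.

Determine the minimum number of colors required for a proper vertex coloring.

A, E, F are pairwise adjacent, so at least 3 colors are needed.
3 colors suffice: color 1 → {A}; color 2 → {C, E}; color 3 → {B, D, F}. Every edge joins two different colors.

3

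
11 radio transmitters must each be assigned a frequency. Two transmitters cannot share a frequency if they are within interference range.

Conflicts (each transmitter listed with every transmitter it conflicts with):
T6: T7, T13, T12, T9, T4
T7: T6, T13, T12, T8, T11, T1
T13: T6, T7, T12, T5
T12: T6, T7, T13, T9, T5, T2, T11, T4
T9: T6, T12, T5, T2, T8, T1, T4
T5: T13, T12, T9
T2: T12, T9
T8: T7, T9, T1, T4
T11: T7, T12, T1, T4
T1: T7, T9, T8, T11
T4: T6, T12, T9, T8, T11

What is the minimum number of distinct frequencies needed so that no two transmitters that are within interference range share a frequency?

4

T6, T7, T13, T12 all conflict with each other, so at least 4 frequencies are needed.
A valid assignment using 4 frequencies: T6=3, T7=2, T13=4, T12=1, T9=2, T5=3, T2=3, T8=1, T11=3, T1=4, T4=4. No two conflicting transmitters share a frequency.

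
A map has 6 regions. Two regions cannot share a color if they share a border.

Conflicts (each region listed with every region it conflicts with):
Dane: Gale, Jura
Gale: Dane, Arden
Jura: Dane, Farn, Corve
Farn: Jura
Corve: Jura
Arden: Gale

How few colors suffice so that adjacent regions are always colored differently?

2

Dane and Gale conflict, so at least 2 colors are needed.
2 colors suffice: color 1 → {Gale, Jura}; color 2 → {Dane, Farn, Corve, Arden}. Each listed conflict is separated.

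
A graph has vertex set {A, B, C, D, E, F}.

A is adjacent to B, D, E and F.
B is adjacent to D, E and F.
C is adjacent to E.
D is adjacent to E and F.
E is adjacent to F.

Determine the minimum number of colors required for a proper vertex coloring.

5

A, B, D, E, F form a clique, so at least 5 colors are needed.
A valid assignment using 5 colors: A=2, B=5, C=2, D=4, E=1, F=3. Each edge has distinct colors on its endpoints.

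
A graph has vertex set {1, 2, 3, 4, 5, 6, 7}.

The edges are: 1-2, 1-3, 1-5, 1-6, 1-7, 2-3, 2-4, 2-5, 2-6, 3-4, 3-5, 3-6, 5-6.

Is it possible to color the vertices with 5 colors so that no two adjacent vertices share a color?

The chromatic number is 5. 1, 2, 3, 5, 6 are pairwise adjacent (a clique of size 5), so at least 5 colors are needed.
5 colors suffice: 1=green, 2=blue, 3=red, 4=green, 5=yellow, 6=purple, 7=red.
That is already a proper 5-coloring.

Yes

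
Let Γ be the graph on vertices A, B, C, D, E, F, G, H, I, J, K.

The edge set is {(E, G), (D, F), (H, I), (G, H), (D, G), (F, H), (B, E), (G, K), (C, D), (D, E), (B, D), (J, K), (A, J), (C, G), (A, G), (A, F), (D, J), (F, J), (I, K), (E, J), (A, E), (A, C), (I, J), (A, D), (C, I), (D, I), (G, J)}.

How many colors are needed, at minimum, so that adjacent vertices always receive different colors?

5

A, D, E, G, J are mutually adjacent (a clique of size 5), so at least 5 colors are needed.
5 colors suffice: color red → {D, H, K}; color blue → {B, C, J}; color green → {F, G, I}; color yellow → {A}; color purple → {E}. Each edge has distinct colors on its endpoints.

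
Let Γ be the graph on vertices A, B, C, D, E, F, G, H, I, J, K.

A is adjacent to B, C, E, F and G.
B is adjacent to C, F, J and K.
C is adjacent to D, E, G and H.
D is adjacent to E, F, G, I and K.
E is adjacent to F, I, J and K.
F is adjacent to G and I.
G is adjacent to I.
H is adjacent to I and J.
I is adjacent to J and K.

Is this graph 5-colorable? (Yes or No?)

The chromatic number is 4. D, E, F, I form a clique, so at least 4 colors are needed.
One proper 4-coloring: A=yellow, B=blue, C=red, D=yellow, E=blue, F=green, G=blue, H=blue, I=red, J=green, K=green.
Since 5 ≥ 4, a proper 5-coloring certainly exists.

Yes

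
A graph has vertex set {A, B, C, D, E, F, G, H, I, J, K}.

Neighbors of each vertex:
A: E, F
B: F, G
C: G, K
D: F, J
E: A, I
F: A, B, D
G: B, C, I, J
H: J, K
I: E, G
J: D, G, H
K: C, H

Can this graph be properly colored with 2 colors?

No

The cycle K-H-J-G-C-K has odd length 5, so it cannot be 2-colored; at least 3 colors are needed.
So 2 colors are not enough.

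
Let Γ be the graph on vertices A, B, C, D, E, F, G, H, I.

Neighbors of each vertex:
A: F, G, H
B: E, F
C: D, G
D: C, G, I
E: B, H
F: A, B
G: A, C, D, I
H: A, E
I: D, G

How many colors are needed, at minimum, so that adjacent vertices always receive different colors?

3

C, D, G are pairwise adjacent, so at least 3 colors are needed.
3 colors suffice: color red → {B, G, H}; color blue → {A, D, E}; color green → {C, F, I}. Each edge has distinct colors on its endpoints.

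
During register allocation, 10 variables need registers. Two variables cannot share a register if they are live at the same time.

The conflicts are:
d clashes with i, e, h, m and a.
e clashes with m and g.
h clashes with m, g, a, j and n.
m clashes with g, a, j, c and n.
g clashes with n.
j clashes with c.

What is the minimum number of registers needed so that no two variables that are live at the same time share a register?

4

d, h, m, a pairwise conflict, so at least 4 registers are needed.
4 registers suffice: register 1 → {i, m}; register 2 → {e, h, c}; register 3 → {d, g, j}; register 4 → {a, n}. No two conflicting variables share a register.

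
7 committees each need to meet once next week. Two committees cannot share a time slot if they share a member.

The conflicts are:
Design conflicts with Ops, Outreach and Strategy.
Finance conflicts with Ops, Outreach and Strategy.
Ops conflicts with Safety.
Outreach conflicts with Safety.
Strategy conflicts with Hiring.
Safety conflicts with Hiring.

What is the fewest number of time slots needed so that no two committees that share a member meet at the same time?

The cycle Hiring-Safety-Outreach-Finance-Strategy-Hiring has odd length 5, so it cannot be 2-colored; at least 3 time slots are needed.
3 time slots suffice: time slot 1 → {Ops, Outreach, Strategy}; time slot 2 → {Design, Finance, Safety}; time slot 3 → {Hiring}. Every pair that conflicts lands in different time slots.

3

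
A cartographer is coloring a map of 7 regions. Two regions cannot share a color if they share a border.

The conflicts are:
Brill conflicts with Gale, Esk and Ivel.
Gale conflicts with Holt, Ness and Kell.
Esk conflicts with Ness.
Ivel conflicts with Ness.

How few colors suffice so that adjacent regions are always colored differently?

Gale and Kell conflict, so at least 2 colors are needed.
2 colors suffice: Brill=2, Gale=1, Esk=1, Ivel=1, Holt=2, Ness=2, Kell=2. Each listed conflict is separated.

2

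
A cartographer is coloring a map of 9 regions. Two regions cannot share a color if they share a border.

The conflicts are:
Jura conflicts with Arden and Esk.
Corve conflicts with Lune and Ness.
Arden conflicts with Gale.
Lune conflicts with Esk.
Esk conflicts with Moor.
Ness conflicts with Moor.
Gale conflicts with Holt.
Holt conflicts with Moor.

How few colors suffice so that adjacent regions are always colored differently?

3

The cycle Lune-Esk-Moor-Ness-Corve-Lune has odd length 5, so it cannot be 2-colored; at least 3 colors are needed.
3 colors suffice: Jura=2, Corve=3, Arden=3, Lune=2, Esk=1, Ness=1, Gale=1, Holt=3, Moor=2. Every pair that conflicts lands in different colors.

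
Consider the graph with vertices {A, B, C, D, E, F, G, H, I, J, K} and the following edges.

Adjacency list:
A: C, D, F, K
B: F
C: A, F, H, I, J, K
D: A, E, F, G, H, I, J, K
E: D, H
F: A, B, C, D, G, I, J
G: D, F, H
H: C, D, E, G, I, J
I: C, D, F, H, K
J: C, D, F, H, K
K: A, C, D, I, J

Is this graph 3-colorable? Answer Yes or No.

Yes

The chromatic number is 3. C, J, K are pairwise adjacent, so at least 3 colors are needed.
3 colors suffice: color 1 → {B, C, D}; color 2 → {F, H, K}; color 3 → {A, E, G, I, J}.
That is already a proper 3-coloring.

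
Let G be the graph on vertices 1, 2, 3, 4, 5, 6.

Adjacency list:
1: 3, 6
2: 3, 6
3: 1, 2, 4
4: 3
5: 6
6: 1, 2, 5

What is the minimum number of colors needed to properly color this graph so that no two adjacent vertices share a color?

2 and 3 are adjacent, so at least 2 colors are needed.
A valid assignment using 2 colors: 1=blue, 2=blue, 3=red, 4=blue, 5=blue, 6=red. Every edge joins two different colors.

2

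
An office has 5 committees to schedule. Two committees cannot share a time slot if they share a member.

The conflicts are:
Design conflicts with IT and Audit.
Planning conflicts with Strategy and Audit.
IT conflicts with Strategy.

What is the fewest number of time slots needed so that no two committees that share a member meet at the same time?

The cycle IT-Design-Audit-Planning-Strategy-IT has odd length 5, so it cannot be 2-colored; at least 3 time slots are needed.
3 time slots suffice: time slot 1 → {Strategy, Audit}; time slot 2 → {Design, Planning}; time slot 3 → {IT}. No two conflicting committees share a time slot.

3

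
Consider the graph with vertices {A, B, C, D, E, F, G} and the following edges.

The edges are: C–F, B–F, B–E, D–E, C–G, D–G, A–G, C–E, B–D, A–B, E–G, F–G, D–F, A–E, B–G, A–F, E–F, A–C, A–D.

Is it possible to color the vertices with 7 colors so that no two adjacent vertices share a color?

Yes

The chromatic number is 6. A, B, D, E, F, G are mutually adjacent (a clique of size 6), so at least 6 colors are needed.
6 colors suffice: color 1 → {F}; color 2 → {G}; color 3 → {A}; color 4 → {E}; color 5 → {B, C}; color 6 → {D}.
Since 7 ≥ 6, a proper 7-coloring certainly exists.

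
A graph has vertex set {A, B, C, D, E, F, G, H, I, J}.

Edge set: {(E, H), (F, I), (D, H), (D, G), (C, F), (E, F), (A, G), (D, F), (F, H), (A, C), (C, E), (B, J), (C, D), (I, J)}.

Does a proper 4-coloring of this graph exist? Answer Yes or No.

Yes

The chromatic number is 3. E, F, H form a triangle, so at least 3 colors are needed.
3 colors suffice: A=1, B=2, C=3, D=2, E=2, F=1, G=3, H=3, I=2, J=1.
Since 4 ≥ 3, a proper 4-coloring certainly exists.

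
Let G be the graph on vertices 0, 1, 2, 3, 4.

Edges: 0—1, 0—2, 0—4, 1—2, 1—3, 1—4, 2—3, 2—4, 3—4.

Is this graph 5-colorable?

Yes

The chromatic number is 4. 1, 2, 3, 4 are mutually adjacent (a clique of size 4), so at least 4 colors are needed.
4 colors suffice: color a → {4}; color b → {1}; color c → {2}; color d → {0, 3}.
Since 5 ≥ 4, a proper 5-coloring certainly exists.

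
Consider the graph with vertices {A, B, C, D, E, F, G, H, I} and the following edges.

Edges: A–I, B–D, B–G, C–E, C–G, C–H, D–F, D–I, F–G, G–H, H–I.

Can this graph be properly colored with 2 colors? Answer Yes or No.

C, G, H are pairwise adjacent, so at least 3 colors are needed.
So 2 colors are not enough.

No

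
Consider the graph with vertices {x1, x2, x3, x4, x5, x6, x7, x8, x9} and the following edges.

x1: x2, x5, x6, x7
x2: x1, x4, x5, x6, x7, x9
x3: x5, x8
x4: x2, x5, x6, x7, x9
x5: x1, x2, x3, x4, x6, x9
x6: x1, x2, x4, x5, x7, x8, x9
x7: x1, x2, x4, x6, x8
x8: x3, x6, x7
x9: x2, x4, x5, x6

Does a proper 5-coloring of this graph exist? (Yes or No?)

The chromatic number is 5. x2, x4, x5, x6, x9 are mutually adjacent (a clique of size 5), so at least 5 colors are needed.
A valid assignment using 5 colors: x1=4, x2=3, x3=1, x4=4, x5=2, x6=1, x7=2, x8=3, x9=5.
That is already a proper 5-coloring.

Yes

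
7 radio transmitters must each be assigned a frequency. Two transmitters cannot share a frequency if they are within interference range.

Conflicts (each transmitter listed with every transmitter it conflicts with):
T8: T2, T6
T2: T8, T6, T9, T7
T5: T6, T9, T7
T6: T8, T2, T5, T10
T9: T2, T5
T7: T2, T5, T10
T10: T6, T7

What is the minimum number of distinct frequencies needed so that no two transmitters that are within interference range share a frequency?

3

T8, T2, T6 are mutually in conflict, so at least 3 frequencies are needed.
3 frequencies suffice: T8=3, T2=2, T5=2, T6=1, T9=1, T7=1, T10=2. No two conflicting transmitters share a frequency.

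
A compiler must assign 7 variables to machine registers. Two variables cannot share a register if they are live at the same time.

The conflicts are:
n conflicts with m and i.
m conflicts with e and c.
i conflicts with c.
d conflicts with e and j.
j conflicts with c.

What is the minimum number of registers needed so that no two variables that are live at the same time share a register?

3

The cycle e-d-j-c-m-e has odd length 5, so it cannot be 2-colored; at least 3 registers are needed.
Using 3 registers: n=1, m=2, i=2, d=1, e=3, j=2, c=1. Each listed conflict is separated.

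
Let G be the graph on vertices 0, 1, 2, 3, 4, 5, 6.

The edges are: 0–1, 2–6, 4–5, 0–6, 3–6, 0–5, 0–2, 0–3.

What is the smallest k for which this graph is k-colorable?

3

0, 2, 6 are mutually adjacent, so at least 3 colors are needed.
One proper 3-coloring: 0=a, 1=b, 2=c, 3=c, 4=a, 5=b, 6=b. Every edge joins two different colors.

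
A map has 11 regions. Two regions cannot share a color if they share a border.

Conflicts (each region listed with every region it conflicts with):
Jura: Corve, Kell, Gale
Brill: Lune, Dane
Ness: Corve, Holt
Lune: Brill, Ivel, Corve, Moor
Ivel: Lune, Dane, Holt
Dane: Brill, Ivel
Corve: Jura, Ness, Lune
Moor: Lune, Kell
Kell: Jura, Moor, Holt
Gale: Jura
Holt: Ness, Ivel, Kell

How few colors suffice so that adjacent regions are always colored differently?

The cycle Lune-Corve-Jura-Kell-Moor-Lune has odd length 5, so it cannot be 2-colored; at least 3 colors are needed.
A valid assignment using 3 colors: Jura=1, Brill=2, Ness=3, Lune=1, Ivel=2, Dane=1, Corve=2, Moor=3, Kell=2, Gale=2, Holt=1. Each listed conflict is separated.

3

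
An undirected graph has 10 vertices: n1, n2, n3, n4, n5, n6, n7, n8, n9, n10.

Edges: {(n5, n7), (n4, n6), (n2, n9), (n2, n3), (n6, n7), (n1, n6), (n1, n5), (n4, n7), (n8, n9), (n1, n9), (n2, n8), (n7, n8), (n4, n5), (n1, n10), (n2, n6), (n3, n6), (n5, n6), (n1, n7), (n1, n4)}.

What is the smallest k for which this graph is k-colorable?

n1, n4, n5, n6, n7 are pairwise adjacent (a clique of size 5), so at least 5 colors are needed.
One proper 5-coloring: n1=red, n2=red, n3=green, n4=purple, n5=yellow, n6=blue, n7=green, n8=blue, n9=green, n10=blue. Each edge has distinct colors on its endpoints.

5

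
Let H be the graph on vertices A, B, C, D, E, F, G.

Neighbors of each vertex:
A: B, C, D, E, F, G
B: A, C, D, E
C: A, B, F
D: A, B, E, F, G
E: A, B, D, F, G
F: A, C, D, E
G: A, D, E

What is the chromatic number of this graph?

4

A, D, E, G are mutually adjacent (a clique of size 4), so at least 4 colors are needed.
One proper 4-coloring: A=1, B=4, C=2, D=3, E=2, F=4, G=4. Each edge has distinct colors on its endpoints.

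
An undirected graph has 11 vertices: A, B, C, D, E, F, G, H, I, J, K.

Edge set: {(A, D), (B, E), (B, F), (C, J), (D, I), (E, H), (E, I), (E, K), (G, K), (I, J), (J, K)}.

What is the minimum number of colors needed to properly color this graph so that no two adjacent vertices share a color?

J and K are adjacent, so at least 2 colors are needed.
2 colors suffice: A=2, B=2, C=2, D=1, E=1, F=1, G=1, H=2, I=2, J=1, K=2. No two adjacent vertices share a color.

2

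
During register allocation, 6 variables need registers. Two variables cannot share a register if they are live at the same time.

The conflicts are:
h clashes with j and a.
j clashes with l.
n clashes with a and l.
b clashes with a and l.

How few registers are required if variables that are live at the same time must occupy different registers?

3

The cycle a-h-j-l-n-a has odd length 5, so it cannot be 2-colored; at least 3 registers are needed.
3 registers suffice: register 1 → {a, l}; register 2 → {j, n, b}; register 3 → {h}. Every pair that conflicts lands in different registers.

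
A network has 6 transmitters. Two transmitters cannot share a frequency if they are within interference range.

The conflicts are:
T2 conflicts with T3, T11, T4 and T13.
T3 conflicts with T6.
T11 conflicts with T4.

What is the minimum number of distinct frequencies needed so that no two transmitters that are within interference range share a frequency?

T2, T11, T4 all conflict with each other, so at least 3 frequencies are needed.
3 frequencies suffice: frequency 1 → {T2, T6}; frequency 2 → {T3, T11, T13}; frequency 3 → {T4}. No two conflicting transmitters share a frequency.

3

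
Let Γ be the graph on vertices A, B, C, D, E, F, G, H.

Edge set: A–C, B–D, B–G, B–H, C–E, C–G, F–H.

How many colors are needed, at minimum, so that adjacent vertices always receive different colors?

2

B and G are adjacent, so at least 2 colors are needed.
2 colors suffice: color 1 → {B, C, F}; color 2 → {A, D, E, G, H}. No two adjacent vertices share a color.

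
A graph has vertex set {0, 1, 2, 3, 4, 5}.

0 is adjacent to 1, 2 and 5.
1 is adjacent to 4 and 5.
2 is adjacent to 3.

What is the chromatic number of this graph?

0, 1, 5 are pairwise adjacent, so at least 3 colors are needed.
3 colors suffice: 0=red, 1=blue, 2=blue, 3=red, 4=red, 5=green. Each edge has distinct colors on its endpoints.

3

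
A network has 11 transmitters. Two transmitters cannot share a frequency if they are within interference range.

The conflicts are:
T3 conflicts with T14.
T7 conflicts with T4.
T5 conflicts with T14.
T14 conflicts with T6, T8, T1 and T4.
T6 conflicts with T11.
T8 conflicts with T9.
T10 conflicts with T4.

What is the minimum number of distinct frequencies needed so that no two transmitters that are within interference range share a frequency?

T5 and T14 conflict, so at least 2 frequencies are needed.
A valid assignment using 2 frequencies: T3=2, T7=1, T5=2, T14=1, T6=2, T8=2, T1=2, T11=1, T10=1, T4=2, T9=1. No two conflicting transmitters share a frequency.

2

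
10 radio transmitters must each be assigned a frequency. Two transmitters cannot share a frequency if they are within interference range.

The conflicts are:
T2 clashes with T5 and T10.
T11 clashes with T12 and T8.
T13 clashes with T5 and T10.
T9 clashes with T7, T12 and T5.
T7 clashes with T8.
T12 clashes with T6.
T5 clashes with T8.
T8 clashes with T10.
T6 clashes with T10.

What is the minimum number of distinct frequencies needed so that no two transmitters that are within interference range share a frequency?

The cycle T8-T5-T9-T12-T11-T8 has odd length 5, so it cannot be 2-colored; at least 3 frequencies are needed.
A valid assignment using 3 frequencies: T2=1, T11=3, T13=1, T9=1, T7=2, T12=2, T5=2, T8=1, T6=1, T10=2. Each listed conflict is separated.

3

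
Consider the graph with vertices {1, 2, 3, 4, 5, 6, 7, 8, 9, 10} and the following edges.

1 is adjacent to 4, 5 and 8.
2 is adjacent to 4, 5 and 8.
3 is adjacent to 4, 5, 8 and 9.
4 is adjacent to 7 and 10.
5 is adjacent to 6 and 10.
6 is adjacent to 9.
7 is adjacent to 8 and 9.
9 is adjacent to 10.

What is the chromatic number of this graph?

5 and 6 are adjacent, so at least 2 colors are needed.
2 colors suffice: color red → {4, 5, 8, 9}; color blue → {1, 2, 3, 6, 7, 10}. Each edge has distinct colors on its endpoints.

2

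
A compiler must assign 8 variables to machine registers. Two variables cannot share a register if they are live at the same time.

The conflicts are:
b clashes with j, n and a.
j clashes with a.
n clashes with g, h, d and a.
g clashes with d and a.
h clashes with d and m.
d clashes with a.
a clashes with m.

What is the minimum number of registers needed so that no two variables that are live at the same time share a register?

4

n, g, d, a pairwise conflict, so at least 4 registers are needed.
A valid assignment using 4 registers: b=3, j=2, n=2, g=4, h=1, d=3, a=1, m=2. Every pair that conflicts lands in different registers.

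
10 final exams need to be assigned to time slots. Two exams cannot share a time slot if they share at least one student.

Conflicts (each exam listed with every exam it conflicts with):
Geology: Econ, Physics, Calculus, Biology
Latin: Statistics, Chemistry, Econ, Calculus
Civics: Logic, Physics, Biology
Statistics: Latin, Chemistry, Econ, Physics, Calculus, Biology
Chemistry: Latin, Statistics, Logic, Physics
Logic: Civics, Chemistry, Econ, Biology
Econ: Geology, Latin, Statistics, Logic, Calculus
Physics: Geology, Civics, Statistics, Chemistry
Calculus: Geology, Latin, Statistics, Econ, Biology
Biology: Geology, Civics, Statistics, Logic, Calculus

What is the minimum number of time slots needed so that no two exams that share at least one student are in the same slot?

4

Latin, Statistics, Econ, Calculus pairwise conflict, so at least 4 time slots are needed.
4 time slots suffice: time slot 1 → {Geology, Statistics, Logic}; time slot 2 → {Physics, Calculus}; time slot 3 → {Chemistry, Econ, Biology}; time slot 4 → {Latin, Civics}. No two conflicting exams share a time slot.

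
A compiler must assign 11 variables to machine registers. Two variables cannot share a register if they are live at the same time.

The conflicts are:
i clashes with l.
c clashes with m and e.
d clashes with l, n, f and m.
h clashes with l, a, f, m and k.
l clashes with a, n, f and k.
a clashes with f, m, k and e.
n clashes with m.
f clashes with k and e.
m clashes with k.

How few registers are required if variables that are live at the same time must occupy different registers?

h, l, a, f, k are mutually in conflict, so at least 5 registers are needed.
Using 5 registers: i=2, c=2, d=3, h=4, l=1, a=3, n=2, f=2, m=1, k=5, e=1. Each listed conflict is separated.

5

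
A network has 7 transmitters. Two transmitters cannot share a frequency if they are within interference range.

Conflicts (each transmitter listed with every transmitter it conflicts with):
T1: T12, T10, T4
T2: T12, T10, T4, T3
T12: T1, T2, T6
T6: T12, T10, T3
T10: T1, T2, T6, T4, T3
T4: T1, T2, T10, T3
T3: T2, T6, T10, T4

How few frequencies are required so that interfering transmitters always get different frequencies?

4

T2, T10, T4, T3 are mutually in conflict, so at least 4 frequencies are needed.
4 frequencies suffice: frequency 1 → {T12, T10}; frequency 2 → {T1, T3}; frequency 3 → {T6, T4}; frequency 4 → {T2}. Every pair that conflicts lands in different frequencies.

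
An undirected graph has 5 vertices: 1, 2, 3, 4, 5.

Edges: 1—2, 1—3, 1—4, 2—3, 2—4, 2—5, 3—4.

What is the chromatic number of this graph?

4

1, 2, 3, 4 are mutually adjacent (a clique of size 4), so at least 4 colors are needed.
4 colors suffice: color red → {2}; color blue → {3, 5}; color green → {1}; color yellow → {4}. Every edge joins two different colors.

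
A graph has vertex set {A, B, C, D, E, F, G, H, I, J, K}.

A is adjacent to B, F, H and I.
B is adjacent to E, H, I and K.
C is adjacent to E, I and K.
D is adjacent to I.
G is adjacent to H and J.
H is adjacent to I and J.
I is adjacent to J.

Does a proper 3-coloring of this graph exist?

A, B, H, I form a clique, so at least 4 colors are needed.
So 3 colors are not enough.

No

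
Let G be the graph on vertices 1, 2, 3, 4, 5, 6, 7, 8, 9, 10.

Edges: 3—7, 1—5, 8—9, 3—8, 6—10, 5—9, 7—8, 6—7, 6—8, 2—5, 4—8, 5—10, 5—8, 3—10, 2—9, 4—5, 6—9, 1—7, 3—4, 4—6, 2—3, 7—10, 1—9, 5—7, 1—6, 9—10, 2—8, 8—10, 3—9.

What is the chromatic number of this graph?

6, 8, 9, 10 are pairwise adjacent (a clique of size 4), so at least 4 colors are needed.
4 colors suffice: color red → {1, 8}; color blue → {4, 7, 9}; color green → {3, 5, 6}; color yellow → {2, 10}. No two adjacent vertices share a color.

4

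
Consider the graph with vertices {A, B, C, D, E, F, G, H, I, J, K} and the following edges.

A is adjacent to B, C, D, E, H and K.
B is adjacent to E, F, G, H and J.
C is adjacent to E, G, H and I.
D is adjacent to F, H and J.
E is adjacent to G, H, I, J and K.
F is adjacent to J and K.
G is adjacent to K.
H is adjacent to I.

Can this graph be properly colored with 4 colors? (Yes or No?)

The chromatic number is 4. A, B, E, H form a clique, so at least 4 colors are needed.
4 colors suffice: color 1 → {E, F}; color 2 → {B, C, D, K}; color 3 → {G, H, J}; color 4 → {A, I}.
That is already a proper 4-coloring.

Yes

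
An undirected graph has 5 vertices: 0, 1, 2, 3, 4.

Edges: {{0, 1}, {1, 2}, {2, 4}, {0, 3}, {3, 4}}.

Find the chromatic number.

The cycle 1-2-4-3-0-1 has odd length 5, so it cannot be 2-colored; at least 3 colors are needed.
One proper 3-coloring: 0=b, 1=a, 2=b, 3=c, 4=a. No two adjacent vertices share a color.

3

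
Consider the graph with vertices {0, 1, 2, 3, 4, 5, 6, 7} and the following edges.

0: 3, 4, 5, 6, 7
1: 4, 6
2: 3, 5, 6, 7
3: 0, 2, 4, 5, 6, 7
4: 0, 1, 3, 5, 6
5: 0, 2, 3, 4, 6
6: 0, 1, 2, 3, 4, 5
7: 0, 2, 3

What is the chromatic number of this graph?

0, 3, 4, 5, 6 are pairwise adjacent (a clique of size 5), so at least 5 colors are needed.
5 colors suffice: color a → {1, 3}; color b → {6, 7}; color c → {2, 4}; color d → {0}; color e → {5}. Each edge has distinct colors on its endpoints.

5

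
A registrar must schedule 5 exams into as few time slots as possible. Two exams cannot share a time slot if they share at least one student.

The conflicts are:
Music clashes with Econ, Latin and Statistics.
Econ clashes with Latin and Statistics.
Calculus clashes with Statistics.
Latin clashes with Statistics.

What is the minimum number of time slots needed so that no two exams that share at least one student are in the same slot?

4

Music, Econ, Latin, Statistics all conflict with each other, so at least 4 time slots are needed.
4 time slots suffice: time slot 1 → {Statistics}; time slot 2 → {Music, Calculus}; time slot 3 → {Econ}; time slot 4 → {Latin}. Each listed conflict is separated.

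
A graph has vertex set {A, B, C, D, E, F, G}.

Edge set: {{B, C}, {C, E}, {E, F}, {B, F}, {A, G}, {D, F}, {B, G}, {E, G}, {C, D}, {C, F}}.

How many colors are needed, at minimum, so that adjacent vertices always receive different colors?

C, D, F form a triangle, so at least 3 colors are needed.
3 colors suffice: color 1 → {F, G}; color 2 → {A, C}; color 3 → {B, D, E}. Each edge has distinct colors on its endpoints.

3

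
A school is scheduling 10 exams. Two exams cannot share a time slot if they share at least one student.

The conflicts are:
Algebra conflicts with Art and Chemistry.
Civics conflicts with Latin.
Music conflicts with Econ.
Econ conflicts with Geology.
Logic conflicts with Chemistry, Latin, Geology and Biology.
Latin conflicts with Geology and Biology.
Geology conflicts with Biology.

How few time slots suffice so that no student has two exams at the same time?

4

Logic, Latin, Geology, Biology are mutually in conflict, so at least 4 time slots are needed.
4 time slots suffice: Algebra=1, Civics=2, Music=2, Art=2, Econ=1, Logic=2, Chemistry=3, Latin=1, Geology=3, Biology=4. Every pair that conflicts lands in different time slots.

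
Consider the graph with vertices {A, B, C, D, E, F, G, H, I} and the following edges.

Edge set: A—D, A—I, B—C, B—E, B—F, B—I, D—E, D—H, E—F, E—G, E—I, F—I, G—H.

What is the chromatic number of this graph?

B, E, F, I are mutually adjacent (a clique of size 4), so at least 4 colors are needed.
A valid assignment using 4 colors: A=1, B=3, C=1, D=2, E=1, F=4, G=2, H=1, I=2. Every edge joins two different colors.

4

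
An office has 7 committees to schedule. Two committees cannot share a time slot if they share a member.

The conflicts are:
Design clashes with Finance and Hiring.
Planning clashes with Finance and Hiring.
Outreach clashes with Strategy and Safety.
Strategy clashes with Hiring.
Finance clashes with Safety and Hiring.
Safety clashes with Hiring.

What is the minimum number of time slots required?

Design, Finance, Hiring are mutually in conflict, so at least 3 time slots are needed.
3 time slots suffice: Design=3, Planning=3, Outreach=1, Strategy=2, Finance=2, Safety=3, Hiring=1. Each listed conflict is separated.

3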